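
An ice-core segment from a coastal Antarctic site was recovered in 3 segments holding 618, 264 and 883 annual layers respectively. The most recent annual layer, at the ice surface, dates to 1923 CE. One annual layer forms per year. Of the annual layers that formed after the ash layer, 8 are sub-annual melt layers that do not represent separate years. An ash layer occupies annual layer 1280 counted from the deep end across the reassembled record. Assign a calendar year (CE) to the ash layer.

Total annual layers = 618 + 264 + 883 = 1765.
Between annual layer 1280 and the ice surface there are 1765 − 1280 = 485 annual layers.
Excluding 8 false annual layers: 485 − 8 = 477.
1923 − 477 = 1446 CE.

1446 CE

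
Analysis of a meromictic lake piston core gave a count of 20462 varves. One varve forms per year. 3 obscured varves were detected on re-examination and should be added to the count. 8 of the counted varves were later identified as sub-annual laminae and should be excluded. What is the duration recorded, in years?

True varve count = 20462 − 8 + 3 = 20457.
One varve per year makes the duration 20457 years.

20457 years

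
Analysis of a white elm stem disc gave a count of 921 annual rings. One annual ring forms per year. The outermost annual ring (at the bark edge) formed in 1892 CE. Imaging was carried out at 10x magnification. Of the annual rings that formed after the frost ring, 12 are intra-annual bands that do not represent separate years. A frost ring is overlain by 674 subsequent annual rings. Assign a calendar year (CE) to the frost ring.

1230 CE

674 annual rings formed after the frost ring.
Excluding 12 false annual rings: 674 − 12 = 662.
1892 − 662 = 1230 CE.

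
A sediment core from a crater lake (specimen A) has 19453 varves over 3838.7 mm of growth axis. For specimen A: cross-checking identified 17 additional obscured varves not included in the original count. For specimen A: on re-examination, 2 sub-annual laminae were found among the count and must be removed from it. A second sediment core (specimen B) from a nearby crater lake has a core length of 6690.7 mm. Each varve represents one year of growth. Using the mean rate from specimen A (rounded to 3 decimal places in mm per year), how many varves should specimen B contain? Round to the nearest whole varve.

33963 varves

Specimen A: correcting the raw count gives 19453 − 2 + 17 = 19468 true varves.
A: 3838.7 mm over 19468 years gives 3838.7 / 19468 ≈ 0.197 mm per year.
B spans 6690.7 / 0.197 = 33962.94 years ≈ 33963 varves.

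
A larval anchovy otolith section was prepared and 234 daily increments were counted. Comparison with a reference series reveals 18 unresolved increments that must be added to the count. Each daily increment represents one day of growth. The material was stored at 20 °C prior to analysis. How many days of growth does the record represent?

252 days

Adjusted count: 234 + 18 = 252 daily increments.
At one daily increment per day, that is 252 days.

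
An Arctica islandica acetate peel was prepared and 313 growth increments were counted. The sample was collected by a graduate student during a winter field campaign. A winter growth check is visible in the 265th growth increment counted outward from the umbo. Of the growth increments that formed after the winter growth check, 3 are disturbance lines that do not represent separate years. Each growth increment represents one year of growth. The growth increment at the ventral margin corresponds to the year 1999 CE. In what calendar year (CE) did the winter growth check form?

1954 CE

The winter growth check sits at growth increment 265 from the umbo, so 313 − 265 = 48 growth increments formed after it.
Excluding 3 false growth increments: 48 − 3 = 45.
The growth increment at the ventral margin is 1999 CE, so the winter growth check dates to 1999 − 45 = 1954 CE.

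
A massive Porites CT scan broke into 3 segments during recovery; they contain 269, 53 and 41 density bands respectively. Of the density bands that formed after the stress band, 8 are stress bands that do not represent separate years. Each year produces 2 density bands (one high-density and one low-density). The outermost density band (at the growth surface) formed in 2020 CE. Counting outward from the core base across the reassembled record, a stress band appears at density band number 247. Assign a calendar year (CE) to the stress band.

Total density bands = 269 + 53 + 41 = 363.
363 − 247 = 116 density bands lie beyond the stress band toward the growth surface.
116 − 8 false = 108 true density bands after the stress band.
Dividing by 2 density bands per year: 108 / 2 = 54 years.
2020 − 54 = 1966 CE.

1966 CE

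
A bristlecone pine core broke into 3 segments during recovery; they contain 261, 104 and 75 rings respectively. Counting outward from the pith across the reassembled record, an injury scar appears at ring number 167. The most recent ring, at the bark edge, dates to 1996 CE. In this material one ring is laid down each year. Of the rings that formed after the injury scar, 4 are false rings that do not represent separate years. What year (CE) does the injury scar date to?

1727 CE

Total rings = 261 + 104 + 75 = 440.
440 − 167 = 273 rings lie beyond the injury scar toward the bark edge.
Excluding 4 false rings: 273 − 4 = 269.
The ring at the bark edge is 1996 CE, so the injury scar dates to 1996 − 269 = 1727 CE.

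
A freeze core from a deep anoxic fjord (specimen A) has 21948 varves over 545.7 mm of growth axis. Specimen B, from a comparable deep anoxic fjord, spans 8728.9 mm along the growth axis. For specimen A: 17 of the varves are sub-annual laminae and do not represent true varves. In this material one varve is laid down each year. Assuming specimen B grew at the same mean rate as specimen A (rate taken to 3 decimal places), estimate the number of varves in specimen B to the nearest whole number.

349156 varves

Specimen A: true varve count = 21948 − 17 = 21931.
A: Mean rate = 545.7 mm / 21931 years ≈ 0.025 mm per year.
Specimen B: 8728.9 mm / 0.025 mm per year = 349156.00 years ≈ 349156 varves.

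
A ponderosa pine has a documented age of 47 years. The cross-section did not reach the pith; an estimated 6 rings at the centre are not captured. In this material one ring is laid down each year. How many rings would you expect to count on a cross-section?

One ring per year gives 47 rings over 47 years.
47 − 6 missed = 41 rings expected in the prepared section.

41 rings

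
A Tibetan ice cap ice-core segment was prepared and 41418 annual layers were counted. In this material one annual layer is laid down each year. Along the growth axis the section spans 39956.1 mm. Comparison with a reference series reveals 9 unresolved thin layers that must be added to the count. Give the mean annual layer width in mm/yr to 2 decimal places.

0.96 mm/yr

After corrections the count is 41418 + 9 = 41427 annual layers.
Mean rate = 39956.1 mm / 41427 years ≈ 0.96 mm/yr.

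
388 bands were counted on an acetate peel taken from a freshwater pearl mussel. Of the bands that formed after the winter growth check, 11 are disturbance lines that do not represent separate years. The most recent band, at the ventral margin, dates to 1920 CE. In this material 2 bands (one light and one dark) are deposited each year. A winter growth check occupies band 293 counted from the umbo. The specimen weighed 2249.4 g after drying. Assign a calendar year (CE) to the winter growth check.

1878 CE

The winter growth check sits at band 293 from the umbo, so 388 − 293 = 95 bands formed after it.
Excluding 11 false bands: 95 − 11 = 84.
Dividing by 2 bands per year: 84 / 2 = 42 years.
1920 − 42 = 1878 CE.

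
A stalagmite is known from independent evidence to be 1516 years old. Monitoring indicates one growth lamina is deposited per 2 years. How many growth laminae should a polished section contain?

One growth lamina every 2 years means 1516 / 2 = 758 growth laminae.
So 758 growth laminae should be present.

758 growth laminae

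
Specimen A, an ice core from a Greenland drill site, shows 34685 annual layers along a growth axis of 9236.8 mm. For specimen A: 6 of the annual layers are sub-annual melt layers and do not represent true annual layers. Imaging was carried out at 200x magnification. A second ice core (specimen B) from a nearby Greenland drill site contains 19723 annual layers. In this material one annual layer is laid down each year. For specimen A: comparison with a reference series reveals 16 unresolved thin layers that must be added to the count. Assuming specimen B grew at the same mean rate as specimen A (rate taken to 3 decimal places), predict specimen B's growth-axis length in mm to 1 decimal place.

5246.3 mm

Specimen A: true annual layer count = 34685 − 6 + 16 = 34695.
A: Extension rate ≈ 9236.8 / 34695 = 0.266 mm per year.
Length of B = 0.266 × 19723 = 5246.3 mm.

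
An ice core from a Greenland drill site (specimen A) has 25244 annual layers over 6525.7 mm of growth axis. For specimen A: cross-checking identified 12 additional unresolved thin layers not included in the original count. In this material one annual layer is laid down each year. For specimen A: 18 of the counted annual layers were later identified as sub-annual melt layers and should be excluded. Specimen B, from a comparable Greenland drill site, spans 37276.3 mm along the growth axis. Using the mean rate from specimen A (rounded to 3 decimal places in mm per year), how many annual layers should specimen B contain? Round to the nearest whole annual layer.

143924 annual layers

Specimen A: adjusted count: 25244 − 18 + 12 = 25238 annual layers.
A: 6525.7 mm over 25238 years gives 6525.7 / 25238 ≈ 0.259 mm/year.
Specimen B: 37276.3 mm / 0.259 mm per year = 143923.94 years ≈ 143924 annual layers.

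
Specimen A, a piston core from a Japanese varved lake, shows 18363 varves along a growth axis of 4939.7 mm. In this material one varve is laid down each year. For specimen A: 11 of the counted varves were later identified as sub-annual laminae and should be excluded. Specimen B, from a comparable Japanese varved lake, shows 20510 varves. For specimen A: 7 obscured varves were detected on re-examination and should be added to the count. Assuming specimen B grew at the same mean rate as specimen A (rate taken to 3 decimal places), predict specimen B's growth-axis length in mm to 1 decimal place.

5517.2 mm

Specimen A: adjusted count: 18363 − 11 + 7 = 18359 varves.
A: 4939.7 mm over 18359 years gives 4939.7 / 18359 ≈ 0.269 mm/yr.
For B, 0.269 mm/year × 20510 years = 5517.2 mm.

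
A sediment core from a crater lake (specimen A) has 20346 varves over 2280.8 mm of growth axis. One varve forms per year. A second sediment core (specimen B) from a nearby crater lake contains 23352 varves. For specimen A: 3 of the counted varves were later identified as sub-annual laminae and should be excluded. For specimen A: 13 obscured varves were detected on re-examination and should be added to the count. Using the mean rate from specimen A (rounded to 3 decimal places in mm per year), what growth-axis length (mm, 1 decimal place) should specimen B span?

2615.4 mm

Specimen A: true varve count = 20346 − 3 + 13 = 20356.
A: Extension rate ≈ 2280.8 / 20356 = 0.112 mm/year.
Length of B = 0.112 × 23352 = 2615.4 mm.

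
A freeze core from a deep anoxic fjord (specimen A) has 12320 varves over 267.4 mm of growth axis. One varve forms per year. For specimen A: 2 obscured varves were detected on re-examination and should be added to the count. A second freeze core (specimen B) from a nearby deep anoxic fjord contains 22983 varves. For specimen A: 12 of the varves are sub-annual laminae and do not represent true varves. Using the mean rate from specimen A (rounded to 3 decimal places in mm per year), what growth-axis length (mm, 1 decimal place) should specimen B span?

Specimen A: true varve count = 12320 − 12 + 2 = 12310.
A: Mean rate = 267.4 mm / 12310 years ≈ 0.022 mm/yr.
For B, 0.022 mm/year × 22983 years = 505.6 mm.

505.6 mm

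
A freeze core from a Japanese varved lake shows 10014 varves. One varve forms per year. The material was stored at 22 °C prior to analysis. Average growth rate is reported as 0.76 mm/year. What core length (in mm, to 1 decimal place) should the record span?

7610.6 mm

The record spans 10014 years at 0.76 mm per year.
Length ≈ 0.76 × 10014 = 7610.6 mm.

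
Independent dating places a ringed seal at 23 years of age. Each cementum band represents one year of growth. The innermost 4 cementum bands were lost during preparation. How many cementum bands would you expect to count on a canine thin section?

Expected cementum bands over 23 years: 23.
23 − 4 missed = 19 cementum bands expected in the prepared section.

19 cementum bands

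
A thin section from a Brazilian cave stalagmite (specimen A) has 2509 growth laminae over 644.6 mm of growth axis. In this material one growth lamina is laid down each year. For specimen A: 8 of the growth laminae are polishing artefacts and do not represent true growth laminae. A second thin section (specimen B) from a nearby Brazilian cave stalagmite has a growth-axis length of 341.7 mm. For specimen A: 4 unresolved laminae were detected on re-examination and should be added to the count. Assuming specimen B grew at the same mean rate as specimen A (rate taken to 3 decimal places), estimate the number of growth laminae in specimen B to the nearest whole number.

1330 growth laminae

Specimen A: correcting the raw count gives 2509 − 8 + 4 = 2505 true growth laminae.
A: Extension rate ≈ 644.6 / 2505 = 0.257 mm/yr.
Specimen B: 341.7 mm / 0.257 mm per year = 1329.57 years ≈ 1330 growth laminae.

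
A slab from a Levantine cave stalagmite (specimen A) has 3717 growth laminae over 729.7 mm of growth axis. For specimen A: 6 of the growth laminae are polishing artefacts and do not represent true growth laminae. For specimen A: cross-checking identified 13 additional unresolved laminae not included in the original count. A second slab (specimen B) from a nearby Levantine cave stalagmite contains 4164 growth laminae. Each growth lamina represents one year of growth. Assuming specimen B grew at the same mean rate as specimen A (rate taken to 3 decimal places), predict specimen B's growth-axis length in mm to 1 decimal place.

Specimen A: adjusted count: 3717 − 6 + 13 = 3724 growth laminae.
A: 729.7 mm over 3724 years gives 729.7 / 3724 ≈ 0.196 mm/year.
B's length ≈ 0.196 × 4164 = 816.1 mm.

816.1 mm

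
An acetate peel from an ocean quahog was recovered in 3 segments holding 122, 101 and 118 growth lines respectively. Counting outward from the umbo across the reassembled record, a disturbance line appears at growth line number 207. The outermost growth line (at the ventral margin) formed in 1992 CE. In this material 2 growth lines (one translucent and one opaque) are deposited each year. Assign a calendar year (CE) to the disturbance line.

1925 CE

Total growth lines = 122 + 101 + 118 = 341.
341 − 207 = 134 growth lines lie beyond the disturbance line toward the ventral margin.
134 growth lines at 2 per year is 134 / 2 = 67 years.
Counting back 67 years from 1992 CE places the disturbance line in 1992 − 67 = 1925 CE.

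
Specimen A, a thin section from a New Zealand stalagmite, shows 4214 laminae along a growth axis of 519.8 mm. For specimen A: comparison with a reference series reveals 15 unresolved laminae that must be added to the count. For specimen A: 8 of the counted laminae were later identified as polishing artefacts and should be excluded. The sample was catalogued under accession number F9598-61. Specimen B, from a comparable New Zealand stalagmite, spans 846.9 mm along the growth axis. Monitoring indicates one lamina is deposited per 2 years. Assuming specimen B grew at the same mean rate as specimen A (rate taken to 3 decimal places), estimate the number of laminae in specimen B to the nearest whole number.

6830 laminae

Specimen A: after corrections the count is 4214 − 8 + 15 = 4221 laminae.
Specimen A: at 2 years per lamina, 4221 × 2 = 8442 years.
A: Extension rate ≈ 519.8 / 8442 = 0.062 mm/yr.
For B, 846.9 / 0.062 = 13659.68 years; at 2 years per lamina that is 13659.68 / 2 ≈ 6830 laminae.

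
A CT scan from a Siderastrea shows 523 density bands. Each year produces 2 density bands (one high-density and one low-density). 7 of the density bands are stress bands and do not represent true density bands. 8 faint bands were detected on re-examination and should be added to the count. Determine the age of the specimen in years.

262 yr

Correcting the raw count gives 523 − 7 + 8 = 524 true density bands.
524 density bands at 2 per year is 524 / 2 = 262 years.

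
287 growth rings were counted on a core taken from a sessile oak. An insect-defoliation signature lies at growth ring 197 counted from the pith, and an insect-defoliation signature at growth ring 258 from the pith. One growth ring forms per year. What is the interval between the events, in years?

The two markers are separated by 258 − 197 = 61 growth rings.
One growth ring per year makes the interval 61 years.

61 yr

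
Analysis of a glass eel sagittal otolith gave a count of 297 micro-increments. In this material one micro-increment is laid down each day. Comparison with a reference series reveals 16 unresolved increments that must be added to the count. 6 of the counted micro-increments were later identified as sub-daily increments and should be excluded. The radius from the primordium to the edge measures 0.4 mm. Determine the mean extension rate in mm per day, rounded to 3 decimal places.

0.001 mm per day

Correcting the raw count gives 297 − 6 + 16 = 307 true micro-increments.
Mean rate = 0.4 mm / 307 days ≈ 0.001 mm per day.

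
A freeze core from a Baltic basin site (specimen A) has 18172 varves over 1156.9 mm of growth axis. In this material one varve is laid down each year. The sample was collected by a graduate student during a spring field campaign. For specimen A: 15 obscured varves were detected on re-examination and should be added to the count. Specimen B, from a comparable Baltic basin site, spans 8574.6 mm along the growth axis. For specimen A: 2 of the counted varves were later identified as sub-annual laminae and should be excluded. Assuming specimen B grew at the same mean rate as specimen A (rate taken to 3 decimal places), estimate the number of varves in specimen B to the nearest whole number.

Specimen A: true varve count = 18172 − 2 + 15 = 18185.
A: Extension rate ≈ 1156.9 / 18185 = 0.064 mm/yr.
For B, 8574.6 / 0.064 = 133978.12 years ≈ 133978 varves.

133978 varves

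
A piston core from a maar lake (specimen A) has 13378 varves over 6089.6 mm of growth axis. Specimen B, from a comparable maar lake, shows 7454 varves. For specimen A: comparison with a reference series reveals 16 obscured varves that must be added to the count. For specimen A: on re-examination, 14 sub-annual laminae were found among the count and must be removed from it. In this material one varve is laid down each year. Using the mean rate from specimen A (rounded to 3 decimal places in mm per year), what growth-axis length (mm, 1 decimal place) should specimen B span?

Specimen A: adjusted count: 13378 − 14 + 16 = 13380 varves.
A: Extension rate ≈ 6089.6 / 13380 = 0.455 mm/yr.
Length of B = 0.455 × 7454 = 3391.6 mm.

3391.6 mm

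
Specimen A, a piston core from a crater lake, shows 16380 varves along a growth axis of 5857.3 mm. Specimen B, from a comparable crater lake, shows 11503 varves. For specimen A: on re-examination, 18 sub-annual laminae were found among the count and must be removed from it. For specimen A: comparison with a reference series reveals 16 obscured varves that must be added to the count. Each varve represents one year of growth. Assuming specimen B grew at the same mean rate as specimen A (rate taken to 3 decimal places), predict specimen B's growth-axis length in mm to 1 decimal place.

Specimen A: true varve count = 16380 − 18 + 16 = 16378.
A: Mean rate = 5857.3 mm / 16378 years ≈ 0.358 mm/yr.
Length of B = 0.358 × 11503 = 4118.1 mm.

4118.1 mm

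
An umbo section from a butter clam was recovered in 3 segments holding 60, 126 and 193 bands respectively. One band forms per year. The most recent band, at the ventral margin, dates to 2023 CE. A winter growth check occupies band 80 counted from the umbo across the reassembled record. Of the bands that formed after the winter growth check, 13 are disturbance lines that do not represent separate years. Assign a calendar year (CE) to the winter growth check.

Total bands = 60 + 126 + 193 = 379.
Between band 80 and the ventral margin there are 379 − 80 = 299 bands.
Removing the 13 false bands leaves 299 − 13 = 286 true bands beyond the winter growth check.
Counting back 286 years from 2023 CE places the winter growth check in 2023 − 286 = 1737 CE.

1737 CE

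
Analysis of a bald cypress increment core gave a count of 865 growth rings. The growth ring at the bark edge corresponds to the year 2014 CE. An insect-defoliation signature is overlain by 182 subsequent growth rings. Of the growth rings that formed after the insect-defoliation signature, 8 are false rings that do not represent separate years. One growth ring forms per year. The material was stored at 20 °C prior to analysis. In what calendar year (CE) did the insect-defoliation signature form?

1840 CE

182 growth rings formed after the insect-defoliation signature.
Excluding 8 false growth rings: 182 − 8 = 174.
2014 − 174 = 1840 CE.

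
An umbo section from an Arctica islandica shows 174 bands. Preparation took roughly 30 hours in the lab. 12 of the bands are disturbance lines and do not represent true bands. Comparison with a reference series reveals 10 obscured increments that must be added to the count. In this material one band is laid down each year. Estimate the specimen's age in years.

172 years

True band count = 174 − 12 + 10 = 172.
At one band per year, that is 172 years.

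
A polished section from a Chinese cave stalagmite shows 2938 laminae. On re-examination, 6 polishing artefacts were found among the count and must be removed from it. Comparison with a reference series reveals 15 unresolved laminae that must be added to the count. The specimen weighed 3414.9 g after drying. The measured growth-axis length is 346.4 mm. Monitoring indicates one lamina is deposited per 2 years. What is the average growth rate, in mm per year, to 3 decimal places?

True lamina count = 2938 − 6 + 15 = 2947.
Multiplying by 2 years per lamina: 2947 × 2 = 5894 years.
Extension rate ≈ 346.4 / 5894 = 0.059 mm per year.

0.059 mm per year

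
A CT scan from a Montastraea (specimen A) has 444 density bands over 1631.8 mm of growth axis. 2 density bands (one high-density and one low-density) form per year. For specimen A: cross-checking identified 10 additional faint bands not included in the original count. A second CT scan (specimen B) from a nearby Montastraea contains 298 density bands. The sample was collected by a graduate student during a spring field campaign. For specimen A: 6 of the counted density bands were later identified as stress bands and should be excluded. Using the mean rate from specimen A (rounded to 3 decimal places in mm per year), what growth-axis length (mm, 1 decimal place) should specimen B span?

1085.5 mm

Specimen A: after corrections the count is 444 − 6 + 10 = 448 density bands.
Specimen A: dividing by 2 density bands per year: 448 / 2 = 224 years.
A: 1631.8 mm over 224 years gives 1631.8 / 224 ≈ 7.285 mm/yr.
Specimen B: with 2 density bands per year, 298 / 2 = 149 years. Length of B = 7.285 × 149 = 1085.5 mm.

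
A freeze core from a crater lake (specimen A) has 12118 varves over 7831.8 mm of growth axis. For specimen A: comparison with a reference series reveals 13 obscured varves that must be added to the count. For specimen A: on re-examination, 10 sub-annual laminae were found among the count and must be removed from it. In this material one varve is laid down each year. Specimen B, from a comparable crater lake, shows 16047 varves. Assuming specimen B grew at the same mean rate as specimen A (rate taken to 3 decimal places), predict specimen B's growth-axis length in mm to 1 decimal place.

10366.4 mm

Specimen A: true varve count = 12118 − 10 + 13 = 12121.
A: Extension rate ≈ 7831.8 / 12121 = 0.646 mm/yr.
B's length ≈ 0.646 × 16047 = 10366.4 mm.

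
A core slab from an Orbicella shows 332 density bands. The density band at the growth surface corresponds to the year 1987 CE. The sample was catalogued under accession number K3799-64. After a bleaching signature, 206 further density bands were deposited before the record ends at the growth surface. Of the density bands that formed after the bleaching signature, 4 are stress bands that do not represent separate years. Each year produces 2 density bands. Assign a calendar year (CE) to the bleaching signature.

1886 CE

206 density bands formed after the bleaching signature.
206 − 4 false = 202 true density bands after the bleaching signature.
Dividing by 2 density bands per year: 202 / 2 = 101 years.
1987 − 101 = 1886 CE.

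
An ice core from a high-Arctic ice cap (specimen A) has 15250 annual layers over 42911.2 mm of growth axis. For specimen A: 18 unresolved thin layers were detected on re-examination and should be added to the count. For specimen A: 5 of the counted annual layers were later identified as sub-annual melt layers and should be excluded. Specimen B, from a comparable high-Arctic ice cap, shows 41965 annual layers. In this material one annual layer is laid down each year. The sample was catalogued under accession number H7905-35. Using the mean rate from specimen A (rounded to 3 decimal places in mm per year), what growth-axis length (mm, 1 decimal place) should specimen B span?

117963.6 mm

Specimen A: correcting the raw count gives 15250 − 5 + 18 = 15263 true annual layers.
A: 42911.2 mm over 15263 years gives 42911.2 / 15263 ≈ 2.811 mm per year.
B's length ≈ 2.811 × 41965 = 117963.6 mm.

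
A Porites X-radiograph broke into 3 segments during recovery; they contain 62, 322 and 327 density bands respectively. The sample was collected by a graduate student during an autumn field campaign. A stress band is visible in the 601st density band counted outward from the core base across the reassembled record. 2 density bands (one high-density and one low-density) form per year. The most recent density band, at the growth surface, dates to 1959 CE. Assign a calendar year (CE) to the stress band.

1904 CE

Total density bands = 62 + 322 + 327 = 711.
Between density band 601 and the growth surface there are 711 − 601 = 110 density bands.
With 2 density bands per year, 110 / 2 = 55 years.
1959 − 55 = 1904 CE.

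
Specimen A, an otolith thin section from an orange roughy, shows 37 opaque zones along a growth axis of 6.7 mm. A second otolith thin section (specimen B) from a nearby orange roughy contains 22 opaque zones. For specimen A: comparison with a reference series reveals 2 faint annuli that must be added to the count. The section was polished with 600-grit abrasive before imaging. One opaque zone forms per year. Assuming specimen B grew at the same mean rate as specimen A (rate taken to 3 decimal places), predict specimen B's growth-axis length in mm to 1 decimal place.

3.8 mm

Specimen A: true opaque zone count = 37 + 2 = 39.
A: Extension rate ≈ 6.7 / 39 = 0.172 mm per year.
For B, 0.172 mm/year × 22 years = 3.8 mm.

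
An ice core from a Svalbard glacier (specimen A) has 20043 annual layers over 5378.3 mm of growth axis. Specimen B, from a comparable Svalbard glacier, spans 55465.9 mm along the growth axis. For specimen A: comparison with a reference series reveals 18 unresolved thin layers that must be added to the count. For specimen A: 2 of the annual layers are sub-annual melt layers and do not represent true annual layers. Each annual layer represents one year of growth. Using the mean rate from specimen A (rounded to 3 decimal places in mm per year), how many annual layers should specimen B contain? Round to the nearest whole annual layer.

Specimen A: correcting the raw count gives 20043 − 2 + 18 = 20059 true annual layers.
A: Extension rate ≈ 5378.3 / 20059 = 0.268 mm/year.
B spans 55465.9 / 0.268 = 206962.31 years ≈ 206962 annual layers.

206962 annual layers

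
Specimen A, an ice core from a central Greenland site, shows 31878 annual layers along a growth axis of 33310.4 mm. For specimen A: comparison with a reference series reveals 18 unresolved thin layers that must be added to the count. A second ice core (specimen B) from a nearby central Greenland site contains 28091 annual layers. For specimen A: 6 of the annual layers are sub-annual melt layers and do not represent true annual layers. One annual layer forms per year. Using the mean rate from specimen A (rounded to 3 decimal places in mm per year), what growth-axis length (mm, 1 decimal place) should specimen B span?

29355.1 mm

Specimen A: true annual layer count = 31878 − 6 + 18 = 31890.
A: Mean rate = 33310.4 mm / 31890 years ≈ 1.045 mm/year.
B's length ≈ 1.045 × 28091 = 29355.1 mm.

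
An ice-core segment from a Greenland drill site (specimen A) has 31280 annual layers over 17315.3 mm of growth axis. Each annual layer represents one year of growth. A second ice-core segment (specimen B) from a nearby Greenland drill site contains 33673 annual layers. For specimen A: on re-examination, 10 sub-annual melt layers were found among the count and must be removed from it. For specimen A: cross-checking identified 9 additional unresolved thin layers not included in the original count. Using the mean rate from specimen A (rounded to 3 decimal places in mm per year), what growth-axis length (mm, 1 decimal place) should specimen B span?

Specimen A: after corrections the count is 31280 − 10 + 9 = 31279 annual layers.
A: Mean rate = 17315.3 mm / 31279 years ≈ 0.554 mm/year.
B's length ≈ 0.554 × 33673 = 18654.8 mm.

18654.8 mm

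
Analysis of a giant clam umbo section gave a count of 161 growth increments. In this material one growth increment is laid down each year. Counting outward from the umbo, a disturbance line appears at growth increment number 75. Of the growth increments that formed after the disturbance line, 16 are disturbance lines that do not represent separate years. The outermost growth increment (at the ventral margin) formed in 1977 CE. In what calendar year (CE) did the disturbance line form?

1907 CE

The disturbance line sits at growth increment 75 from the umbo, so 161 − 75 = 86 growth increments formed after it.
86 − 16 false = 70 true growth increments after the disturbance line.
1977 − 70 = 1907 CE.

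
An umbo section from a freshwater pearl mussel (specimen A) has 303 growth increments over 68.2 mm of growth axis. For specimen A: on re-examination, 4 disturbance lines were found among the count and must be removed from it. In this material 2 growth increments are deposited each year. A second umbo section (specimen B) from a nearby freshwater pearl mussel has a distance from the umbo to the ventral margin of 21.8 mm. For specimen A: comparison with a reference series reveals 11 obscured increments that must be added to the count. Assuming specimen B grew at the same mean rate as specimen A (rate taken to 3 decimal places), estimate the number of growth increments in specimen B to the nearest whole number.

Specimen A: adjusted count: 303 − 4 + 11 = 310 growth increments.
Specimen A: with 2 growth increments per year, 310 / 2 = 155 years.
A: 68.2 mm over 155 years gives 68.2 / 155 ≈ 0.440 mm/yr.
For B, 21.8 / 0.440 = 49.55 years; at 2 growth increments per year that is 49.55 × 2 ≈ 99 growth increments.

99 growth increments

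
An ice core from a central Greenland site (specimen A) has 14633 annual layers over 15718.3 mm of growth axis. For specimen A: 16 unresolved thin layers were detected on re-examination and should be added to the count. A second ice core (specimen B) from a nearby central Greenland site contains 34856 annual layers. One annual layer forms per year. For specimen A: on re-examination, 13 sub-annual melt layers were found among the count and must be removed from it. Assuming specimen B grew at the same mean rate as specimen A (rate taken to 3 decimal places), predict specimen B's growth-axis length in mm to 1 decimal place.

Specimen A: adjusted count: 14633 − 13 + 16 = 14636 annual layers.
A: 15718.3 mm over 14636 years gives 15718.3 / 14636 ≈ 1.074 mm/year.
For B, 1.074 mm/year × 34856 years = 37435.3 mm.

37435.3 mm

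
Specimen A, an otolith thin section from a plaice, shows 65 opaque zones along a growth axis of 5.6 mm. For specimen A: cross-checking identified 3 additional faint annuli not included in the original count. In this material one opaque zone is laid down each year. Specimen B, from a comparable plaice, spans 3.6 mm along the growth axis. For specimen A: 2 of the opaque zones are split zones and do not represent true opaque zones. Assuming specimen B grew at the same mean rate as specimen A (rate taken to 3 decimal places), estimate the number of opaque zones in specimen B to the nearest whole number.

42 opaque zones

Specimen A: adjusted count: 65 − 2 + 3 = 66 opaque zones.
A: Mean rate = 5.6 mm / 66 years ≈ 0.085 mm per year.
B spans 3.6 / 0.085 = 42.35 years ≈ 42 opaque zones.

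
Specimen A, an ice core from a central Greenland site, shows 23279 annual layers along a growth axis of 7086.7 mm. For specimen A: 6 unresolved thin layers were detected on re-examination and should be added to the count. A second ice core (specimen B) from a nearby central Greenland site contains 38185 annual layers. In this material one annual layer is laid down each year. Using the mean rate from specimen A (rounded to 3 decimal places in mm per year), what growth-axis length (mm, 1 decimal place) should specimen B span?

11608.2 mm

Specimen A: correcting the raw count gives 23279 + 6 = 23285 true annual layers.
A: Mean rate = 7086.7 mm / 23285 years ≈ 0.304 mm/yr.
B's length ≈ 0.304 × 38185 = 11608.2 mm.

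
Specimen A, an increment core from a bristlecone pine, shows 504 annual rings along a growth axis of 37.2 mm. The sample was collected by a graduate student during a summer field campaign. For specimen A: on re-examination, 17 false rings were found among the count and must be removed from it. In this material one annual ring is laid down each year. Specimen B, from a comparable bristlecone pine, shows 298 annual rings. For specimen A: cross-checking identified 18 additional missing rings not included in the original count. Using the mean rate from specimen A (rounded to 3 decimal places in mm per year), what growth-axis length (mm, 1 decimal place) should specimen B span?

Specimen A: true annual ring count = 504 − 17 + 18 = 505.
A: Extension rate ≈ 37.2 / 505 = 0.074 mm per year.
Length of B = 0.074 × 298 = 22.1 mm.

22.1 mm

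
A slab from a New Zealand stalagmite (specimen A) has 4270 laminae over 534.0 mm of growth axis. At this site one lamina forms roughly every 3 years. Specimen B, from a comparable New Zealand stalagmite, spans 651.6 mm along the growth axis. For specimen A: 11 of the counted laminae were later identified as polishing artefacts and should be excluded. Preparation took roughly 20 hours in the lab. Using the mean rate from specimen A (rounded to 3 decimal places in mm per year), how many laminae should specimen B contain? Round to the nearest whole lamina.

5171 laminae

Specimen A: after corrections the count is 4270 − 11 = 4259 laminae.
Specimen A: multiplying by 3 years per lamina: 4259 × 3 = 12777 years.
A: Extension rate ≈ 534.0 / 12777 = 0.042 mm/yr.
Specimen B: 651.6 mm / 0.042 mm per year = 15514.29 years; at 3 years per lamina that is 15514.29 / 3 ≈ 5171 laminae.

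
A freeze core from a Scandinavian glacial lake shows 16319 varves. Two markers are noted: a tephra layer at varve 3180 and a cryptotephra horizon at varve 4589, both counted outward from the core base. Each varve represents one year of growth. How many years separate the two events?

1409 years

4589 − 3180 = 1409 varves lie between the two events.
At one varve per year, 1409 years elapsed between them.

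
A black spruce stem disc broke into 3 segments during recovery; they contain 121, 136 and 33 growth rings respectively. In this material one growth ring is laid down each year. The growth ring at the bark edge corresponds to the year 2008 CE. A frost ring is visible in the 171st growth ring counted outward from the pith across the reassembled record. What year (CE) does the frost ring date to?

Total growth rings = 121 + 136 + 33 = 290.
The frost ring sits at growth ring 171 from the pith, so 290 − 171 = 119 growth rings formed after it.
2008 − 119 = 1889 CE.

1889 CE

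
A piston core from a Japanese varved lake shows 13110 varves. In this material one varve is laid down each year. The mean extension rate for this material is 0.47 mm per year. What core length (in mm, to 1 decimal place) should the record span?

6161.7 mm

13110 years of growth are recorded.
Length ≈ 0.47 × 13110 = 6161.7 mm.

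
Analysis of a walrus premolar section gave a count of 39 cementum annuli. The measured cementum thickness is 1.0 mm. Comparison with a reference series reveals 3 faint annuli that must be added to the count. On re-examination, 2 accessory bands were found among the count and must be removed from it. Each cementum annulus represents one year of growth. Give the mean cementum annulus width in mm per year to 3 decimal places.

True cementum annulus count = 39 − 2 + 3 = 40.
Extension rate ≈ 1.0 / 40 = 0.025 mm per year.

0.025 mm per year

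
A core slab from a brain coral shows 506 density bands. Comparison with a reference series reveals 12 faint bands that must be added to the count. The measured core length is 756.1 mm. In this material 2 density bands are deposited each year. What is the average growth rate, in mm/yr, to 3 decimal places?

Correcting the raw count gives 506 + 12 = 518 true density bands.
518 density bands at 2 per year is 518 / 2 = 259 years.
756.1 mm over 259 years gives 756.1 / 259 ≈ 2.919 mm/yr.

2.919 mm/yr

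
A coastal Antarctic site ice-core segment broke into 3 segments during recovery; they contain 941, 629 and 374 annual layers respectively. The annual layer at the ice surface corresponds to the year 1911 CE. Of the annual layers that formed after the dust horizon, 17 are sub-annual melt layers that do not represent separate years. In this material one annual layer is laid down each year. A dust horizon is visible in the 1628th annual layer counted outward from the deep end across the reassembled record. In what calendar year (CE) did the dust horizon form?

1612 CE

Total annual layers = 941 + 629 + 374 = 1944.
Between annual layer 1628 and the ice surface there are 1944 − 1628 = 316 annual layers.
Excluding 17 false annual layers: 316 − 17 = 299.
The annual layer at the ice surface is 1911 CE, so the dust horizon dates to 1911 − 299 = 1612 CE.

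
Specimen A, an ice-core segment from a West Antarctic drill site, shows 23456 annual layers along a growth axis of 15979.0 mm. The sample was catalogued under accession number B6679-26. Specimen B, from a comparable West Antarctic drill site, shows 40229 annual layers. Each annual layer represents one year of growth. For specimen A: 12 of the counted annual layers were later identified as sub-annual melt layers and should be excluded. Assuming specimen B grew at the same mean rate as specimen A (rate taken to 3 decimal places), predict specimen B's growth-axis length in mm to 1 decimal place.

Specimen A: correcting the raw count gives 23456 − 12 = 23444 true annual layers.
A: Extension rate ≈ 15979.0 / 23444 = 0.682 mm/year.
B's length ≈ 0.682 × 40229 = 27436.2 mm.

27436.2 mm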